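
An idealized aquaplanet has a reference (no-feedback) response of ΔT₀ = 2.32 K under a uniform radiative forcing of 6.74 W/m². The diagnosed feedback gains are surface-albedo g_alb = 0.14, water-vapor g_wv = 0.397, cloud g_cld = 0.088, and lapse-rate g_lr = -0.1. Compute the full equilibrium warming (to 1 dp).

4.9 K

Total gain g = 0.14 + 0.397 + 0.088 − 0.1 = 0.525.
Amplification A = 1/(1 − 0.525) = 2.105.
ΔT = 2.32 × 2.105 = 4.9 K.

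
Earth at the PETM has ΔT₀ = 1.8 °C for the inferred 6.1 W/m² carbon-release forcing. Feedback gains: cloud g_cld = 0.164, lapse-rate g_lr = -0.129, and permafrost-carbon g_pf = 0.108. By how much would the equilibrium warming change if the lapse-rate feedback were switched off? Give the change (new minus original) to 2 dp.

Original: g = 0.143, ΔT = 1.8/(1−0.143) = 2.1004 °C.
Without lapse-rate: g' = 0.272, ΔT' = 1.8/(1−0.272) = 2.4725 °C.
Change = 2.4725 − 2.1004 = 0.37 °C.

0.37 °C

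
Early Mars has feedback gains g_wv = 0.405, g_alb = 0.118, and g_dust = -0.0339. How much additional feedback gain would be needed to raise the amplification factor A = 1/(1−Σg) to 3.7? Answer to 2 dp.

Current total gain = 0.4891.
Target gain for A = 3.7: g* = 1 − 1/3.7 = 0.7297.
Additional gain needed = 0.7297 − 0.4891 = 0.24.

0.24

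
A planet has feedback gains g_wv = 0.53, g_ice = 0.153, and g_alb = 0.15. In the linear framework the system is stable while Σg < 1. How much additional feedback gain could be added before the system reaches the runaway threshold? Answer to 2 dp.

0.17

Current total gain = 0.53 + 0.153 + 0.15 = 0.833.
Margin to runaway = 1 − 0.833 = 0.17.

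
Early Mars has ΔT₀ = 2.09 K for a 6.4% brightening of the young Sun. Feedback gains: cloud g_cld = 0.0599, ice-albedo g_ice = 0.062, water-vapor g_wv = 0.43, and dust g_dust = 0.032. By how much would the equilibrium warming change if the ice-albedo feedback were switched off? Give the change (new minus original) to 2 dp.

Original: g = 0.5839, ΔT = 2.09/(1−0.5839) = 5.0228 K.
Without ice-albedo: g' = 0.5219, ΔT' = 2.09/(1−0.5219) = 4.3715 K.
Change = 4.3715 − 5.0228 = -0.65 K.

-0.65 K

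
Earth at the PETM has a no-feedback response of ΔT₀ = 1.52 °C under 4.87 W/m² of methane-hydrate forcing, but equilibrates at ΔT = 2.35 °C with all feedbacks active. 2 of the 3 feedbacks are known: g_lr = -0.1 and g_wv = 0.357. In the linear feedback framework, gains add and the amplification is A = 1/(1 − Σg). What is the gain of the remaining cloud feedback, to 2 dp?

Amplification A = ΔT/ΔT₀ = 2.35/1.52 = 1.546.
Total gain g = 1 − 1/A = 1 − 1/1.546 = 0.3532.
Known gains sum to -0.1 + 0.357 = 0.257.
g_cld = 0.3532 − 0.257 = 0.10.

0.10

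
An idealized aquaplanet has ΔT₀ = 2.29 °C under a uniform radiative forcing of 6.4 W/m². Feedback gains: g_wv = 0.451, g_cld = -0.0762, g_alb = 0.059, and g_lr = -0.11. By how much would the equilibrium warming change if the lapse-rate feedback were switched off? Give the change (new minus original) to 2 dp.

0.66 °C

Original: g = 0.3238, ΔT = 2.29/(1−0.3238) = 3.3866 °C.
Without lapse-rate: g' = 0.4338, ΔT' = 2.29/(1−0.4338) = 4.0445 °C.
Change = 4.0445 − 3.3866 = 0.66 °C.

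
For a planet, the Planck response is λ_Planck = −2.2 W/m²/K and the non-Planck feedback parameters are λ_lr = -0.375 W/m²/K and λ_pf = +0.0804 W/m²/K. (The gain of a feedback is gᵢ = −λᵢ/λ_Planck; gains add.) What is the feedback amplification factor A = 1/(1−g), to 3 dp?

0.882

Convert to gains: g_lr = -0.375/2.2 = -0.1705; g_pf = 0.0804/2.2 = 0.03655.
Total gain g = -0.13395.
A = 1/(1 + 0.13395) = 0.882.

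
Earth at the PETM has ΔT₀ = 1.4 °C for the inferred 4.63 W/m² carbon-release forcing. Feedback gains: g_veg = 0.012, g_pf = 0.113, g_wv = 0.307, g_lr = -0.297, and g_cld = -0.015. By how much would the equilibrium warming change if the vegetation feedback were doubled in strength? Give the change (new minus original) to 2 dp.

Original: g = 0.12, ΔT = 1.4/(1−0.12) = 1.5909 °C.
With doubled vegetation: g' = 0.132, ΔT' = 1.4/(1−0.132) = 1.6129 °C.
Change = 1.6129 − 1.5909 = 0.02 °C.

0.02 °C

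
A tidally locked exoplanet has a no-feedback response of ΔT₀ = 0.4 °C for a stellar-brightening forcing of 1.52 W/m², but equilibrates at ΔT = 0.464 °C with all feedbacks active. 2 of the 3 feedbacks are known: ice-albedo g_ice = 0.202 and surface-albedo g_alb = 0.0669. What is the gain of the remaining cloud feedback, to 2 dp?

Amplification A = ΔT/ΔT₀ = 0.464/0.4 = 1.16.
Total gain g = 1 − 1/A = 1 − 1/1.16 = 0.1379.
Known gains sum to 0.202 + 0.0669 = 0.2689.
g_cld = 0.1379 − 0.2689 = -0.13.

-0.13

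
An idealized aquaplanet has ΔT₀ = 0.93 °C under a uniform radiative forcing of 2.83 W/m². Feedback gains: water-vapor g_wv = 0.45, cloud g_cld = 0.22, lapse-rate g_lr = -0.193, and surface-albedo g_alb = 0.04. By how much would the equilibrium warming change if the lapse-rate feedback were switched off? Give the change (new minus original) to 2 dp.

Original: g = 0.517, ΔT = 0.93/(1−0.517) = 1.9255 °C.
Without lapse-rate: g' = 0.71, ΔT' = 0.93/(1−0.71) = 3.2069 °C.
Change = 3.2069 − 1.9255 = 1.28 °C.

1.28 °C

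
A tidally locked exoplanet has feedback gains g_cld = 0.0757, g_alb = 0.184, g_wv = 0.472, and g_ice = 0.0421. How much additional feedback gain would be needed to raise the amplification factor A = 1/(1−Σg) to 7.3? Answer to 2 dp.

0.09

Current total gain = 0.7738.
Target gain for A = 7.3: g* = 1 − 1/7.3 = 0.863.
Additional gain needed = 0.863 − 0.7738 = 0.09.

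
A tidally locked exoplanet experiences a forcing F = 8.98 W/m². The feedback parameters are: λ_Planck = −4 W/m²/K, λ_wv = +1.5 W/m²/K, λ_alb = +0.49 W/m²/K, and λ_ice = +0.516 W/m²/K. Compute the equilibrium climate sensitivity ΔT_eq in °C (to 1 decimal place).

Net feedback parameter λ = (−4) + (+1.5) + (+0.49) + (+0.516) = -1.494 W/m²/K.
ΔT = −F/λ = −8.98/(-1.494) = 6.0 °C.

6.0 °C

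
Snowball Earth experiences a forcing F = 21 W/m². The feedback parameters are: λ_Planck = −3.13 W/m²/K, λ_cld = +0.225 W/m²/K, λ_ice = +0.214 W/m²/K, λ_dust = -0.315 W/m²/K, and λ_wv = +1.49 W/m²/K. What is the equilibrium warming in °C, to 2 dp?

Net feedback parameter λ = (−3.13) + (+0.225) + (+0.214) + (-0.315) + (+1.49) = -1.516 W/m²/K.
ΔT = −F/λ = −21/(-1.516) = 13.85 °C.

13.85 °C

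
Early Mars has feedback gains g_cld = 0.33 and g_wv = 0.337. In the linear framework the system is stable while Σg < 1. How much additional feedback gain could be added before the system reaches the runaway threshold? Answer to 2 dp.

Current total gain = 0.33 + 0.337 = 0.667.
Margin to runaway = 1 − 0.667 = 0.33.

0.33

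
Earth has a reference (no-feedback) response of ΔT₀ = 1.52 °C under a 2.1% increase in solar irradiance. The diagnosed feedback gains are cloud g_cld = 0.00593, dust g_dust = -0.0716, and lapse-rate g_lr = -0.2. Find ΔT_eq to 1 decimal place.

1.2 °C

Total gain g = 0.00593 − 0.0716 − 0.2 = -0.26567.
Amplification A = 1/(1 + 0.26567) = 0.7901.
ΔT = 1.52 × 0.7901 = 1.2 °C.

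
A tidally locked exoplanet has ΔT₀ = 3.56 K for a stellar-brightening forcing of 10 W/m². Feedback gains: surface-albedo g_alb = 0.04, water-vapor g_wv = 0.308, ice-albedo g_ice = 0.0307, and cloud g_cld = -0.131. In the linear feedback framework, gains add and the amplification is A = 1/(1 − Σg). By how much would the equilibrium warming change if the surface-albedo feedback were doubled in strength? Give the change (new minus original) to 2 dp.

Original: g = 0.2477, ΔT = 3.56/(1−0.2477) = 4.7322 K.
With doubled surface-albedo: g' = 0.2877, ΔT' = 3.56/(1−0.2877) = 4.9979 K.
Change = 4.9979 − 4.7322 = 0.27 K.

0.27 K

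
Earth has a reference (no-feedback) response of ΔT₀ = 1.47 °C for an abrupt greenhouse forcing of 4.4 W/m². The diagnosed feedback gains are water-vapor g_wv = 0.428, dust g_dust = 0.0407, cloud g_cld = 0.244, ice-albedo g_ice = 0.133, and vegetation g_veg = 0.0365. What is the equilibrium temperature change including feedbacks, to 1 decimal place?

Total gain g = 0.428 + 0.0407 + 0.244 + 0.133 + 0.0365 = 0.8822.
Amplification A = 1/(1 − 0.8822) = 8.489.
ΔT = 1.47 × 8.489 = 12.5 °C.

12.5 °C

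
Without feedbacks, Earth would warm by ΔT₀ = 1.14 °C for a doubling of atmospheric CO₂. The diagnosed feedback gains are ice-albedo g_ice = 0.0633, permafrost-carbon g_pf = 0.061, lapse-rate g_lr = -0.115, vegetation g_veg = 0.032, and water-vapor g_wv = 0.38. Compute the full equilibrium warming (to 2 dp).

1.97 °C

Total gain g = 0.0633 + 0.061 − 0.115 + 0.032 + 0.38 = 0.4213.
Amplification A = 1/(1 − 0.4213) = 1.728.
ΔT = 1.14 × 1.728 = 1.97 °C.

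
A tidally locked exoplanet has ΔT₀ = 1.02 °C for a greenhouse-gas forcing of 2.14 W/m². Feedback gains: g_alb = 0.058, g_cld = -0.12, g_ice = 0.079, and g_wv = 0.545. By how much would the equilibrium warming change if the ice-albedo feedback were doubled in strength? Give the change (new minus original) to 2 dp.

Original: g = 0.562, ΔT = 1.02/(1−0.562) = 2.3288 °C.
With doubled ice-albedo: g' = 0.641, ΔT' = 1.02/(1−0.641) = 2.8412 °C.
Change = 2.8412 − 2.3288 = 0.51 °C.

0.51 °C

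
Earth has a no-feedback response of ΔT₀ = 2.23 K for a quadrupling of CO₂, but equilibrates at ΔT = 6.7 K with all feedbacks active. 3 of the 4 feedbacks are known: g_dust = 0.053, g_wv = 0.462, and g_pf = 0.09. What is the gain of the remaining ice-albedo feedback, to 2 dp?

Amplification A = ΔT/ΔT₀ = 6.7/2.23 = 3.004.
Total gain g = 1 − 1/A = 1 − 1/3.004 = 0.6671.
Known gains sum to 0.053 + 0.462 + 0.09 = 0.605.
g_ice = 0.6671 − 0.605 = 0.06.

0.06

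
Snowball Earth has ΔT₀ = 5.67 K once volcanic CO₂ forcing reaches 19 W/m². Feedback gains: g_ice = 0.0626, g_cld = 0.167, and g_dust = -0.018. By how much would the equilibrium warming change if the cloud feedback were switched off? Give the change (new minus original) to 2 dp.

Original: g = 0.2116, ΔT = 5.67/(1−0.2116) = 7.1918 K.
Without cloud: g' = 0.0446, ΔT' = 5.67/(1−0.0446) = 5.9347 K.
Change = 5.9347 − 7.1918 = -1.26 K.

-1.26 K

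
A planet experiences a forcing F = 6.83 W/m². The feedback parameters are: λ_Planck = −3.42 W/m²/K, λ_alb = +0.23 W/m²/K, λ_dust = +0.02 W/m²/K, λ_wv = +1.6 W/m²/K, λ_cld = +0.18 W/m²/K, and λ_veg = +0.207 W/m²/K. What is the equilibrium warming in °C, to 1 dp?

5.8 °C

Net feedback parameter λ = (−3.42) + (+0.23) + (+0.02) + (+1.6) + (+0.18) + (+0.207) = -1.183 W/m²/K.
ΔT = −F/λ = −6.83/(-1.183) = 5.8 °C.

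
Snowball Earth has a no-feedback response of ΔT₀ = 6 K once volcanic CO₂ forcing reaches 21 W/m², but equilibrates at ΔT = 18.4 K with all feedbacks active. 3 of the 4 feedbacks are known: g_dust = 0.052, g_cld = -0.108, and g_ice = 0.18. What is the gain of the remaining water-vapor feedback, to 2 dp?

Amplification A = ΔT/ΔT₀ = 18.4/6 = 3.067.
Total gain g = 1 − 1/A = 1 − 1/3.067 = 0.6739.
Known gains sum to 0.052 − 0.108 + 0.18 = 0.124.
g_wv = 0.6739 − 0.124 = 0.55.

0.55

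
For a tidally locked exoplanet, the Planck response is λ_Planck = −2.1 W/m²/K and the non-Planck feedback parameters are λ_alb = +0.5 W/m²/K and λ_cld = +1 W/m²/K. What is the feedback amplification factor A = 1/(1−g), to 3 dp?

3.500

Convert to gains: g_alb = 0.5/2.1 = 0.2381; g_cld = 1/2.1 = 0.4762.
Total gain g = 0.7143.
A = 1/(1 − 0.7143) = 3.500.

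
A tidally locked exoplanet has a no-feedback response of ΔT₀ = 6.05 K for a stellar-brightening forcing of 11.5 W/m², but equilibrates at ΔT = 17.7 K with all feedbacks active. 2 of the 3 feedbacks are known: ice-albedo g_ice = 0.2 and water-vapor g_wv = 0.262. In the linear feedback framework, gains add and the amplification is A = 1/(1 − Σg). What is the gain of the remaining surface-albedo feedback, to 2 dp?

Amplification A = ΔT/ΔT₀ = 17.7/6.05 = 2.926.
Total gain g = 1 − 1/A = 1 − 1/2.926 = 0.6582.
Known gains sum to 0.2 + 0.262 = 0.462.
g_alb = 0.6582 − 0.462 = 0.20.

0.20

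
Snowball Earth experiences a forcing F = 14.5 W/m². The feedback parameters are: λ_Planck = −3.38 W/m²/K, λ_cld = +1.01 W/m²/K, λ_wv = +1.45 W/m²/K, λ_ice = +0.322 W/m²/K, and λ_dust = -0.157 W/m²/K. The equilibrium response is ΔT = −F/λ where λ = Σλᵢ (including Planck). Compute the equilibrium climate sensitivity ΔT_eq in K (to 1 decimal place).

Net feedback parameter λ = (−3.38) + (+1.01) + (+1.45) + (+0.322) + (-0.157) = -0.755 W/m²/K.
ΔT = −F/λ = −14.5/(-0.755) = 19.2 K.

19.2 K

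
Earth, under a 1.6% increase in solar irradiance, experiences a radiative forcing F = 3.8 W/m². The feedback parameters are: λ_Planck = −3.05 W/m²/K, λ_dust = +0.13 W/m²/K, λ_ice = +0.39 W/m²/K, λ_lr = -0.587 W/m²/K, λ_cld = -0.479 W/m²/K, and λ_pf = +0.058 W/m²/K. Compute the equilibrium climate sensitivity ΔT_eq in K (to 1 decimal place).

1.1 K

Net feedback parameter λ = (−3.05) + (+0.13) + (+0.39) + (-0.587) + (-0.479) + (+0.058) = -3.538 W/m²/K.
ΔT = −F/λ = −3.8/(-3.538) = 1.1 K.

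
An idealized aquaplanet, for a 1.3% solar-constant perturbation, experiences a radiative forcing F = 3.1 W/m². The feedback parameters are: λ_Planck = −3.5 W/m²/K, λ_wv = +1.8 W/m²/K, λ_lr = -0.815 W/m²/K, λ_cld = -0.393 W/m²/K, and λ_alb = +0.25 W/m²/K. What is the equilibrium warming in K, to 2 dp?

Net feedback parameter λ = (−3.5) + (+1.8) + (-0.815) + (-0.393) + (+0.25) = -2.658 W/m²/K.
ΔT = −F/λ = −3.1/(-2.658) = 1.17 K.

1.17 K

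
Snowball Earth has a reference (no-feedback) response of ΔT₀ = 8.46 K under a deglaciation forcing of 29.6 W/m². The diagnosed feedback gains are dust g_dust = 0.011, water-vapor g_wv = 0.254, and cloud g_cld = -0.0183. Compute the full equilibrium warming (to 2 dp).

Total gain g = 0.011 + 0.254 − 0.0183 = 0.2467.
Amplification A = 1/(1 − 0.2467) = 1.327.
ΔT = 8.46 × 1.327 = 11.23 K.

11.23 K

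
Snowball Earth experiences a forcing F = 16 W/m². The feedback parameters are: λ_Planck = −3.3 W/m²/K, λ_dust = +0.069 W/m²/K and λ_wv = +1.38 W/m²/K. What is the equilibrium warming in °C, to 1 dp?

8.6 °C

Net feedback parameter λ = (−3.3) + (+0.069) + (+1.38) = -1.851 W/m²/K.
ΔT = −F/λ = −16/(-1.851) = 8.6 °C.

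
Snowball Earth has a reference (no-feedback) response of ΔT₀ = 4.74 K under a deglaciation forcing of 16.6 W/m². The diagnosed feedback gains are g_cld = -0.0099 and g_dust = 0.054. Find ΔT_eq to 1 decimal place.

Total gain g = -0.0099 + 0.054 = 0.0441.
Amplification A = 1/(1 − 0.0441) = 1.046.
ΔT = 4.74 × 1.046 = 5.0 K.

5.0 K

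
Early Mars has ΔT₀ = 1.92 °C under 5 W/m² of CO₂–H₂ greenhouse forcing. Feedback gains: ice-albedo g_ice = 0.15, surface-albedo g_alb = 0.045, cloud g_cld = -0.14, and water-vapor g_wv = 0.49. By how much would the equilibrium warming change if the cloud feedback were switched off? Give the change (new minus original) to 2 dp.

1.88 °C

Original: g = 0.545, ΔT = 1.92/(1−0.545) = 4.2198 °C.
Without cloud: g' = 0.685, ΔT' = 1.92/(1−0.685) = 6.0952 °C.
Change = 6.0952 − 4.2198 = 1.88 °C.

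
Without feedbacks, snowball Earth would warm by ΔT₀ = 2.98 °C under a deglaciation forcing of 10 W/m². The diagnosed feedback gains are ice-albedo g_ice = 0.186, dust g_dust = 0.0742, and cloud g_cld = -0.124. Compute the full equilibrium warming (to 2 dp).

Total gain g = 0.186 + 0.0742 − 0.124 = 0.1362.
Amplification A = 1/(1 − 0.1362) = 1.158.
ΔT = 2.98 × 1.158 = 3.45 °C.

3.45 °C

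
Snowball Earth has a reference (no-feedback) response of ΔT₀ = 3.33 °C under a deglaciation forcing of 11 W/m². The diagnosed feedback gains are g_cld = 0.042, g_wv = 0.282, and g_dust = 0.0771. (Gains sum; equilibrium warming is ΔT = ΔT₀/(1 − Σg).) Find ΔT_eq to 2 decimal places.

5.56 °C

Total gain g = 0.042 + 0.282 + 0.0771 = 0.4011.
Amplification A = 1/(1 − 0.4011) = 1.67.
ΔT = 3.33 × 1.67 = 5.56 °C.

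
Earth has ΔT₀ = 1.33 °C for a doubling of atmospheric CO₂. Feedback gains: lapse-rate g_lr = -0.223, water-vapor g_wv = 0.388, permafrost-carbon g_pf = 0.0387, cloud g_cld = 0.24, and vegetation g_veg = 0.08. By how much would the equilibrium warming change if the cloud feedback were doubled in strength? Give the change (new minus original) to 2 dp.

2.84 °C

Original: g = 0.5237, ΔT = 1.33/(1−0.5237) = 2.7924 °C.
With doubled cloud: g' = 0.7637, ΔT' = 1.33/(1−0.7637) = 5.6284 °C.
Change = 5.6284 − 2.7924 = 2.84 °C.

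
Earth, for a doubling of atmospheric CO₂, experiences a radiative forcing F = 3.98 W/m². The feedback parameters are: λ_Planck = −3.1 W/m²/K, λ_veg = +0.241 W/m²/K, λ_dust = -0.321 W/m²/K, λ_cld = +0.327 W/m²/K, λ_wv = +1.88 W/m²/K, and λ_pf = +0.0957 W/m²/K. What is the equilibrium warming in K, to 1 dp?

Net feedback parameter λ = (−3.1) + (+0.241) + (-0.321) + (+0.327) + (+1.88) + (+0.0957) = -0.8773 W/m²/K.
ΔT = −F/λ = −3.98/(-0.8773) = 4.5 K.

4.5 K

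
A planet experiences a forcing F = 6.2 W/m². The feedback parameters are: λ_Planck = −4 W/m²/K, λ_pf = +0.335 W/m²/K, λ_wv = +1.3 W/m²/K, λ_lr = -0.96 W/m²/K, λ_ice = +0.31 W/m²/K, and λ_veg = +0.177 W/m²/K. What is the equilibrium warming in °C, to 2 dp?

Net feedback parameter λ = (−4) + (+0.335) + (+1.3) + (-0.96) + (+0.31) + (+0.177) = -2.838 W/m²/K.
ΔT = −F/λ = −6.2/(-2.838) = 2.18 °C.

2.18 °C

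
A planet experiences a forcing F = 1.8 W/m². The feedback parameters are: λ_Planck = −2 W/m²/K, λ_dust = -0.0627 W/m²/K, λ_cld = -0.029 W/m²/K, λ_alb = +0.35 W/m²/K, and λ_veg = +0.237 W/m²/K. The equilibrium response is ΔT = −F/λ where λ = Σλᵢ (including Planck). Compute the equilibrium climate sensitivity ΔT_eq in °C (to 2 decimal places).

1.20 °C

Net feedback parameter λ = (−2) + (-0.0627) + (-0.029) + (+0.35) + (+0.237) = -1.5047 W/m²/K.
ΔT = −F/λ = −1.8/(-1.5047) = 1.20 °C.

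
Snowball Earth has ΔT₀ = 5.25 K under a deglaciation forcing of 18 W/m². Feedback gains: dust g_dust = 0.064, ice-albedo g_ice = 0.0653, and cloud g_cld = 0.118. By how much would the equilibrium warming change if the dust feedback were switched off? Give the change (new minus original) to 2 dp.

Original: g = 0.2473, ΔT = 5.25/(1−0.2473) = 6.9749 K.
Without dust: g' = 0.1833, ΔT' = 5.25/(1−0.1833) = 6.4283 K.
Change = 6.4283 − 6.9749 = -0.55 K.

-0.55 K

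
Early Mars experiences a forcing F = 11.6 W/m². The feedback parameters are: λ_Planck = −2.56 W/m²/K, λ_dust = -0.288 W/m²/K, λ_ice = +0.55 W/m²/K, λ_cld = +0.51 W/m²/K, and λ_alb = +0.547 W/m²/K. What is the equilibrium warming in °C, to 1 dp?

Net feedback parameter λ = (−2.56) + (-0.288) + (+0.55) + (+0.51) + (+0.547) = -1.241 W/m²/K.
ΔT = −F/λ = −11.6/(-1.241) = 9.3 °C.

9.3 °C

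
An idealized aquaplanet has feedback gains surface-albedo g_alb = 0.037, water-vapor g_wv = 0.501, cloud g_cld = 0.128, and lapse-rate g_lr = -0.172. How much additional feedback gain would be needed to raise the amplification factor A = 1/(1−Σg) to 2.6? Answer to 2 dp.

Current total gain = 0.494.
Target gain for A = 2.6: g* = 1 − 1/2.6 = 0.6154.
Additional gain needed = 0.6154 − 0.494 = 0.12.

0.12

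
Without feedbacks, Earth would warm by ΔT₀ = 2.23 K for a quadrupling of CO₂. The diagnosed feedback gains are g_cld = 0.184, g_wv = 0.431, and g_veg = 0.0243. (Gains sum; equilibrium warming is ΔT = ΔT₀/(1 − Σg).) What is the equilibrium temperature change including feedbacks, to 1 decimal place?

Total gain g = 0.184 + 0.431 + 0.0243 = 0.6393.
Amplification A = 1/(1 − 0.6393) = 2.772.
ΔT = 2.23 × 2.772 = 6.2 K.

6.2 K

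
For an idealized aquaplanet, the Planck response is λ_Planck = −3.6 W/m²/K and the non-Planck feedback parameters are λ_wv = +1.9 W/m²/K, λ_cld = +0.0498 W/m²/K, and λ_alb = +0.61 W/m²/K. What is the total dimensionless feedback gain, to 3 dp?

0.711

Convert to gains: g_wv = 1.9/3.6 = 0.5278; g_cld = 0.0498/3.6 = 0.01383; g_alb = 0.61/3.6 = 0.1694.
Total gain g = 0.71103.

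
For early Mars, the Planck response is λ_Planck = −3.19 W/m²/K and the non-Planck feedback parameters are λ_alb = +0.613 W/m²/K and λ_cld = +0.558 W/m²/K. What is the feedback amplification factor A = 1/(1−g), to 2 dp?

1.58

Convert to gains: g_alb = 0.613/3.19 = 0.1922; g_cld = 0.558/3.19 = 0.1749.
Total gain g = 0.3671.
A = 1/(1 − 0.3671) = 1.58.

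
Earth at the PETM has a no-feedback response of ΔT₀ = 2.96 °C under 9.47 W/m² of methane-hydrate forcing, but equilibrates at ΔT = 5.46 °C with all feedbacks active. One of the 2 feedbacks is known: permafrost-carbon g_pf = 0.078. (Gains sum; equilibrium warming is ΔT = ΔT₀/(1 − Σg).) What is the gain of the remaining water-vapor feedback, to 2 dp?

0.38

Amplification A = ΔT/ΔT₀ = 5.46/2.96 = 1.845.
Total gain g = 1 − 1/A = 1 − 1/1.845 = 0.458.
The known gain is 0.078.
g_wv = 0.458 − 0.078 = 0.38.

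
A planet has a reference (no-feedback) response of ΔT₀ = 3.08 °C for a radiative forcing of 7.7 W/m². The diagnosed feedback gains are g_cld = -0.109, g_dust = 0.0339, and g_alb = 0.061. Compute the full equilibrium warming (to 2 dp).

Total gain g = -0.109 + 0.0339 + 0.061 = -0.0141.
Amplification A = 1/(1 + 0.0141) = 0.9861.
ΔT = 3.08 × 0.9861 = 3.04 °C.

3.04 °C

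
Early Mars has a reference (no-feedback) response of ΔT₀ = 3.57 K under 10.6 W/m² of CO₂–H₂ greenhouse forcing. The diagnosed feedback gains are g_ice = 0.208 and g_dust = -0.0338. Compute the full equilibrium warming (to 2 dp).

Total gain g = 0.208 − 0.0338 = 0.1742.
Amplification A = 1/(1 − 0.1742) = 1.211.
ΔT = 3.57 × 1.211 = 4.32 K.

4.32 K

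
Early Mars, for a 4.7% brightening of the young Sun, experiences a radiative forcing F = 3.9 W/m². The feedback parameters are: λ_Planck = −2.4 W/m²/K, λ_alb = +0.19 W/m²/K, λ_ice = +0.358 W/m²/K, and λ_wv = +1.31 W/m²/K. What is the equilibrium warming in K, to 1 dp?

7.2 K

Net feedback parameter λ = (−2.4) + (+0.19) + (+0.358) + (+1.31) = -0.542 W/m²/K.
ΔT = −F/λ = −3.9/(-0.542) = 7.2 K.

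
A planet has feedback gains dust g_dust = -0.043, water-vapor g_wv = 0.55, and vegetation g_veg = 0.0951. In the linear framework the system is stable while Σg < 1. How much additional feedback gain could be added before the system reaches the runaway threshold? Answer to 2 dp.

Current total gain = -0.043 + 0.55 + 0.0951 = 0.6021.
Margin to runaway = 1 − 0.6021 = 0.40.

0.40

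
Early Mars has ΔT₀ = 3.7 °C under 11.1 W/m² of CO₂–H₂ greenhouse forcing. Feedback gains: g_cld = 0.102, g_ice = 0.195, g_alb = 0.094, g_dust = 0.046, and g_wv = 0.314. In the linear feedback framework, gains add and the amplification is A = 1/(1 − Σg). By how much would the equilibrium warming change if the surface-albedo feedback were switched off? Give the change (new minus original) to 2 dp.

Original: g = 0.751, ΔT = 3.7/(1−0.751) = 14.8594 °C.
Without surface-albedo: g' = 0.657, ΔT' = 3.7/(1−0.657) = 10.7872 °C.
Change = 10.7872 − 14.8594 = -4.07 °C.

-4.07 °C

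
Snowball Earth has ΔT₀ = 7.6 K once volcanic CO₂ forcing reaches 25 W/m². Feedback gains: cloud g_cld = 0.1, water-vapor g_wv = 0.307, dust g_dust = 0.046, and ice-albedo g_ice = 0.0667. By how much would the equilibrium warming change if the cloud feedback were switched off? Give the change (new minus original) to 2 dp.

-2.73 K

Original: g = 0.5197, ΔT = 7.6/(1−0.5197) = 15.8234 K.
Without cloud: g' = 0.4197, ΔT' = 7.6/(1−0.4197) = 13.0967 K.
Change = 13.0967 − 15.8234 = -2.73 K.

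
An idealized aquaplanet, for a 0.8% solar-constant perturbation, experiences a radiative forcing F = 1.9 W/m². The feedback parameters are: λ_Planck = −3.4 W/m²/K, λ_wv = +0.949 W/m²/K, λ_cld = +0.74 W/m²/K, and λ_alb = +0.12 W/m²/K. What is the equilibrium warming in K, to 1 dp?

1.2 K

Net feedback parameter λ = (−3.4) + (+0.949) + (+0.74) + (+0.12) = -1.591 W/m²/K.
ΔT = −F/λ = −1.9/(-1.591) = 1.2 K.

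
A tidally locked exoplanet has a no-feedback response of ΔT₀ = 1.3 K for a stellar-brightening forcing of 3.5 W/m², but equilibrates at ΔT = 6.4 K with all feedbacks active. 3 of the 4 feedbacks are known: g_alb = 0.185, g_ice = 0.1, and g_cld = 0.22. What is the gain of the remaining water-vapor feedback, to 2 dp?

Amplification A = ΔT/ΔT₀ = 6.4/1.3 = 4.923.
Total gain g = 1 − 1/A = 1 − 1/4.923 = 0.7969.
Known gains sum to 0.185 + 0.1 + 0.22 = 0.505.
g_wv = 0.7969 − 0.505 = 0.29.

0.29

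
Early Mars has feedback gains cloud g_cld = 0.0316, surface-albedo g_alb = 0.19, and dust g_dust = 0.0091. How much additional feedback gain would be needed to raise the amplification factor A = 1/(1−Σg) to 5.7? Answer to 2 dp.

Current total gain = 0.2307.
Target gain for A = 5.7: g* = 1 − 1/5.7 = 0.8246.
Additional gain needed = 0.8246 − 0.2307 = 0.59.

0.59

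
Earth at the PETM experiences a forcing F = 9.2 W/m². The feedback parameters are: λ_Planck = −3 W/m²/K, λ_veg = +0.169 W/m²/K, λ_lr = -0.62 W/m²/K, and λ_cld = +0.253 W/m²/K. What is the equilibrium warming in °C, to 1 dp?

2.9 °C

Net feedback parameter λ = (−3) + (+0.169) + (-0.62) + (+0.253) = -3.198 W/m²/K.
ΔT = −F/λ = −9.2/(-3.198) = 2.9 °C.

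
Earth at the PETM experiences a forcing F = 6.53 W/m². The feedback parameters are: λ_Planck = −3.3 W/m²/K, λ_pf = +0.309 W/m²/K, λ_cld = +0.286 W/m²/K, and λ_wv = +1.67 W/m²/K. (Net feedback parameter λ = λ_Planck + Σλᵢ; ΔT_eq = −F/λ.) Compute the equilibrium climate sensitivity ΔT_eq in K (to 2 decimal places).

Net feedback parameter λ = (−3.3) + (+0.309) + (+0.286) + (+1.67) = -1.035 W/m²/K.
ΔT = −F/λ = −6.53/(-1.035) = 6.31 K.

6.31 K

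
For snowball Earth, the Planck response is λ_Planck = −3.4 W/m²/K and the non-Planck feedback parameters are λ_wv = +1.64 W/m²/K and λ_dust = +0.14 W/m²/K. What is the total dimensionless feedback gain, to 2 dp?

Convert to gains: g_wv = 1.64/3.4 = 0.4824; g_dust = 0.14/3.4 = 0.04118.
Total gain g = 0.52358.

0.52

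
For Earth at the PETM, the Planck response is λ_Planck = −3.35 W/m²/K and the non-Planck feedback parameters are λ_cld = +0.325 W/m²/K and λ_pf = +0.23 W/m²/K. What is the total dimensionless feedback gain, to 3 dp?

Convert to gains: g_cld = 0.325/3.35 = 0.09701; g_pf = 0.23/3.35 = 0.06866.
Total gain g = 0.16567.

0.166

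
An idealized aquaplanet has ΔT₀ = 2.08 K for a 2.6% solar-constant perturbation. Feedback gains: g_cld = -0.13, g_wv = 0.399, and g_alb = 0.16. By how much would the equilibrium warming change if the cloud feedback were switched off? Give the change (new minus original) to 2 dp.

Original: g = 0.429, ΔT = 2.08/(1−0.429) = 3.6427 K.
Without cloud: g' = 0.559, ΔT' = 2.08/(1−0.559) = 4.7166 K.
Change = 4.7166 − 3.6427 = 1.07 K.

1.07 K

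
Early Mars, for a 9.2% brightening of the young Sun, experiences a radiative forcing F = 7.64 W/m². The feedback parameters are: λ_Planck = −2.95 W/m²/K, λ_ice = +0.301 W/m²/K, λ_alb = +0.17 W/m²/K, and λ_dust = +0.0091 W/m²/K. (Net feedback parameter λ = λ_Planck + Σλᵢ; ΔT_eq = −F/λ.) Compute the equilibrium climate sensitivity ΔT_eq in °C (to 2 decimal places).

Net feedback parameter λ = (−2.95) + (+0.301) + (+0.17) + (+0.0091) = -2.4699 W/m²/K.
ΔT = −F/λ = −7.64/(-2.4699) = 3.09 °C.

3.09 °C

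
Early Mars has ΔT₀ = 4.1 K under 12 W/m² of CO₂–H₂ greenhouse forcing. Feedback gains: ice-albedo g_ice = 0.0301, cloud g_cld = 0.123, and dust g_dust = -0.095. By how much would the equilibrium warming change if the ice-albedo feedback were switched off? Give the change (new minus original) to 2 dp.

-0.13 K

Original: g = 0.0581, ΔT = 4.1/(1−0.0581) = 4.3529 K.
Without ice-albedo: g' = 0.028, ΔT' = 4.1/(1−0.028) = 4.2181 K.
Change = 4.2181 − 4.3529 = -0.13 K.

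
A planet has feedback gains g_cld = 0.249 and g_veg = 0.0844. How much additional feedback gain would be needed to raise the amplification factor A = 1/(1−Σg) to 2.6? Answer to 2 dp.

0.28

Current total gain = 0.3334.
Target gain for A = 2.6: g* = 1 − 1/2.6 = 0.6154.
Additional gain needed = 0.6154 − 0.3334 = 0.28.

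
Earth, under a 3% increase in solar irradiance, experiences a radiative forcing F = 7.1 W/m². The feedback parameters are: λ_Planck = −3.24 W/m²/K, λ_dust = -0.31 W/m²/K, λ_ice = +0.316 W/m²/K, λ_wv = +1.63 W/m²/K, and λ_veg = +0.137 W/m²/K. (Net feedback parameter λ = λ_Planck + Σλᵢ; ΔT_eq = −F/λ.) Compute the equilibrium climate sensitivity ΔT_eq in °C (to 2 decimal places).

4.84 °C

Net feedback parameter λ = (−3.24) + (-0.31) + (+0.316) + (+1.63) + (+0.137) = -1.467 W/m²/K.
ΔT = −F/λ = −7.1/(-1.467) = 4.84 °C.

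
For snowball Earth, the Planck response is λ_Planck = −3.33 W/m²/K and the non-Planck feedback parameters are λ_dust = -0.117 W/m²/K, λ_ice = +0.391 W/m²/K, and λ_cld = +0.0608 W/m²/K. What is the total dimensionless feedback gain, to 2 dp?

0.10

Convert to gains: g_dust = -0.117/3.33 = -0.03514; g_ice = 0.391/3.33 = 0.1174; g_cld = 0.0608/3.33 = 0.01826.
Total gain g = 0.10052.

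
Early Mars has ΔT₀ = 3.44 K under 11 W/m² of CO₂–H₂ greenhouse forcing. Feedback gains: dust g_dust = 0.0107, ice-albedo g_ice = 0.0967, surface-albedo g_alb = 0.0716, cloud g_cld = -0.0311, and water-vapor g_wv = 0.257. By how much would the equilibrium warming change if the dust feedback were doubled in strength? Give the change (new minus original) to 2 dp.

0.11 K

Original: g = 0.4049, ΔT = 3.44/(1−0.4049) = 5.7805 K.
With doubled dust: g' = 0.4156, ΔT' = 3.44/(1−0.4156) = 5.8864 K.
Change = 5.8864 − 5.7805 = 0.11 K.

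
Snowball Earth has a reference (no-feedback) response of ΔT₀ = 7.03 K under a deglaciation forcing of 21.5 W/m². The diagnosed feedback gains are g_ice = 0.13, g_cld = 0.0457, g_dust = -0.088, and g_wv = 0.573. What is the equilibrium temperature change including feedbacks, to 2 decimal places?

Total gain g = 0.13 + 0.0457 − 0.088 + 0.573 = 0.6607.
Amplification A = 1/(1 − 0.6607) = 2.947.
ΔT = 7.03 × 2.947 = 20.72 K.

20.72 K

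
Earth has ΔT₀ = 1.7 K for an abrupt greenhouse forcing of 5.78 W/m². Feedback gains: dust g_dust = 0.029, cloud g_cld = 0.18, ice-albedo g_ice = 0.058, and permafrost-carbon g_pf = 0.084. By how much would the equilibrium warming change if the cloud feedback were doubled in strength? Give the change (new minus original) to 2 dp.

1.01 K

Original: g = 0.351, ΔT = 1.7/(1−0.351) = 2.6194 K.
With doubled cloud: g' = 0.531, ΔT' = 1.7/(1−0.531) = 3.6247 K.
Change = 3.6247 − 2.6194 = 1.01 K.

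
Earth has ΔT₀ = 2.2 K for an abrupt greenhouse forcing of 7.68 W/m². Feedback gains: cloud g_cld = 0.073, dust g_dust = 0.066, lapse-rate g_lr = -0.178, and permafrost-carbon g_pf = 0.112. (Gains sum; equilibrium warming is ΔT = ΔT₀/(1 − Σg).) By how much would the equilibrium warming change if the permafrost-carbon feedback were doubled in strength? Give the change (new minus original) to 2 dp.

Original: g = 0.073, ΔT = 2.2/(1−0.073) = 2.3732 K.
With doubled permafrost-carbon: g' = 0.185, ΔT' = 2.2/(1−0.185) = 2.6994 K.
Change = 2.6994 − 2.3732 = 0.33 K.

0.33 K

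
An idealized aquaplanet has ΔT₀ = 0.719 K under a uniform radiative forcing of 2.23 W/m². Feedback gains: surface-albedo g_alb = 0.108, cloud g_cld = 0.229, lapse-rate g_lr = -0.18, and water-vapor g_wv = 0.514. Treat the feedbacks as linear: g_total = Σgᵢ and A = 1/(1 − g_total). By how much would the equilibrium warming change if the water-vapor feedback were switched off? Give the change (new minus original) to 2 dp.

-1.33 K

Original: g = 0.671, ΔT = 0.719/(1−0.671) = 2.1854 K.
Without water-vapor: g' = 0.157, ΔT' = 0.719/(1−0.157) = 0.8529 K.
Change = 0.8529 − 2.1854 = -1.33 K.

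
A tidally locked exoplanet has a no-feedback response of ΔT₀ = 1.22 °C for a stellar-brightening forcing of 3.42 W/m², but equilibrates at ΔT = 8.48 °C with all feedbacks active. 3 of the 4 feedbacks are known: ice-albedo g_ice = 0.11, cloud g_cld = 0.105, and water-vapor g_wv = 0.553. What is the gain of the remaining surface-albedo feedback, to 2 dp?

Amplification A = ΔT/ΔT₀ = 8.48/1.22 = 6.951.
Total gain g = 1 − 1/A = 1 − 1/6.951 = 0.8561.
Known gains sum to 0.11 + 0.105 + 0.553 = 0.768.
g_alb = 0.8561 − 0.768 = 0.09.

0.09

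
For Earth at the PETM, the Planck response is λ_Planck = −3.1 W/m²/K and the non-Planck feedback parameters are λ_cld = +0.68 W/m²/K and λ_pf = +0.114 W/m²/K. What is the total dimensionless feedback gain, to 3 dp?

0.256

Convert to gains: g_cld = 0.68/3.1 = 0.2194; g_pf = 0.114/3.1 = 0.03677.
Total gain g = 0.25617.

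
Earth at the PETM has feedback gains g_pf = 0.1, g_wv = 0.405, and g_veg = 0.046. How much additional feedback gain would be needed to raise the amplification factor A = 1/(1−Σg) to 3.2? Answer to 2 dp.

Current total gain = 0.551.
Target gain for A = 3.2: g* = 1 − 1/3.2 = 0.6875.
Additional gain needed = 0.6875 − 0.551 = 0.14.

0.14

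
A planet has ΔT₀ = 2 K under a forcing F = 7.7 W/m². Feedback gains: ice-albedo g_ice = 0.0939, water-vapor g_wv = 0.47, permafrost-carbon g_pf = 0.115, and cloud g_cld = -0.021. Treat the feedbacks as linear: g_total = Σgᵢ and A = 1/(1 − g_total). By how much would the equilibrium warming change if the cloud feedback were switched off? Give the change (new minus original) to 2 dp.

0.38 K

Original: g = 0.6579, ΔT = 2/(1−0.6579) = 5.8462 K.
Without cloud: g' = 0.6789, ΔT' = 2/(1−0.6789) = 6.2286 K.
Change = 6.2286 − 5.8462 = 0.38 K.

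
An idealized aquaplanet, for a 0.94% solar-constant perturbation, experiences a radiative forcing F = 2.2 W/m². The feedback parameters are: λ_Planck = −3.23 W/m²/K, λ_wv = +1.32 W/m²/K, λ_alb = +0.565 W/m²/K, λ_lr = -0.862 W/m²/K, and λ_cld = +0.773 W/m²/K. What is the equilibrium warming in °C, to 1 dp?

1.5 °C

Net feedback parameter λ = (−3.23) + (+1.32) + (+0.565) + (-0.862) + (+0.773) = -1.434 W/m²/K.
ΔT = −F/λ = −2.2/(-1.434) = 1.5 °C.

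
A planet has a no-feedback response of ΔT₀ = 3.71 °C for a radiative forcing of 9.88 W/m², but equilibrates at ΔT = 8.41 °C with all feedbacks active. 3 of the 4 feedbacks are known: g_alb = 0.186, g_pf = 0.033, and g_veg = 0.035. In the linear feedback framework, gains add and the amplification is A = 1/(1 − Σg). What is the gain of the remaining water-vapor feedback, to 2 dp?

0.30

Amplification A = ΔT/ΔT₀ = 8.41/3.71 = 2.267.
Total gain g = 1 − 1/A = 1 − 1/2.267 = 0.5589.
Known gains sum to 0.186 + 0.033 + 0.035 = 0.254.
g_wv = 0.5589 − 0.254 = 0.30.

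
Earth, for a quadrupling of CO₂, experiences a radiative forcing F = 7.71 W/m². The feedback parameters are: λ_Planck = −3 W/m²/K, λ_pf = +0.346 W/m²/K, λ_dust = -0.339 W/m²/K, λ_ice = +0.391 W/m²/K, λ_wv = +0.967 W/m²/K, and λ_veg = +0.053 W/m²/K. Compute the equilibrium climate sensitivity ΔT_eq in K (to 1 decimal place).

4.9 K

Net feedback parameter λ = (−3) + (+0.346) + (-0.339) + (+0.391) + (+0.967) + (+0.053) = -1.582 W/m²/K.
ΔT = −F/λ = −7.71/(-1.582) = 4.9 K.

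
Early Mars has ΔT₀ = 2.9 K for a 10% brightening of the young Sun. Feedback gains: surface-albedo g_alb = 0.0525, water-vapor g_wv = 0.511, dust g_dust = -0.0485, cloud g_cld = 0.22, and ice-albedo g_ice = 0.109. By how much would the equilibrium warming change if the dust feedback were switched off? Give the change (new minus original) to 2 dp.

Original: g = 0.844, ΔT = 2.9/(1−0.844) = 18.5897 K.
Without dust: g' = 0.8925, ΔT' = 2.9/(1−0.8925) = 26.9767 K.
Change = 26.9767 − 18.5897 = 8.39 K.

8.39 K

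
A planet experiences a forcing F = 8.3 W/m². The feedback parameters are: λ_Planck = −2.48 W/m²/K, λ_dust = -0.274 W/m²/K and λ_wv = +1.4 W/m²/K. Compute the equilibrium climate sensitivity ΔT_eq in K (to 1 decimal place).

Net feedback parameter λ = (−2.48) + (-0.274) + (+1.4) = -1.354 W/m²/K.
ΔT = −F/λ = −8.3/(-1.354) = 6.1 K.

6.1 K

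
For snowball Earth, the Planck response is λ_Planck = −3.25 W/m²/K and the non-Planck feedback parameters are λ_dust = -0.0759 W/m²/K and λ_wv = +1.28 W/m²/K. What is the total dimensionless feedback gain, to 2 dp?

0.37

Convert to gains: g_dust = -0.0759/3.25 = -0.02335; g_wv = 1.28/3.25 = 0.3938.
Total gain g = 0.37045.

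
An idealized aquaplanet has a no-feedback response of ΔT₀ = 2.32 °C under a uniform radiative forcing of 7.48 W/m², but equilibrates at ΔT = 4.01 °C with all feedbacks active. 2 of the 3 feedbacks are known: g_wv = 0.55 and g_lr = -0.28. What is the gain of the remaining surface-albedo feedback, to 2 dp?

0.15

Amplification A = ΔT/ΔT₀ = 4.01/2.32 = 1.728.
Total gain g = 1 − 1/A = 1 − 1/1.728 = 0.4213.
Known gains sum to 0.55 − 0.28 = 0.27.
g_alb = 0.4213 − 0.27 = 0.15.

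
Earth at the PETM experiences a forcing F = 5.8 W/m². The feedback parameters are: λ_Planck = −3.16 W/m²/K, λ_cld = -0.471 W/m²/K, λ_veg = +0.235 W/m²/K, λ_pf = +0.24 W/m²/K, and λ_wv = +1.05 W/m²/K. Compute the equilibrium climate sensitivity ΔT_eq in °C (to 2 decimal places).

2.75 °C

Net feedback parameter λ = (−3.16) + (-0.471) + (+0.235) + (+0.24) + (+1.05) = -2.106 W/m²/K.
ΔT = −F/λ = −5.8/(-2.106) = 2.75 °C.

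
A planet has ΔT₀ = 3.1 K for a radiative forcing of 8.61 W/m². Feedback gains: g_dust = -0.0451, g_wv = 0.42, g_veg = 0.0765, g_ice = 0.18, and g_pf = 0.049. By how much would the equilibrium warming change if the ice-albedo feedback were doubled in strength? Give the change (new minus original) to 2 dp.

12.51 K

Original: g = 0.6804, ΔT = 3.1/(1−0.6804) = 9.6996 K.
With doubled ice-albedo: g' = 0.8604, ΔT' = 3.1/(1−0.8604) = 22.2063 K.
Change = 22.2063 − 9.6996 = 12.51 K.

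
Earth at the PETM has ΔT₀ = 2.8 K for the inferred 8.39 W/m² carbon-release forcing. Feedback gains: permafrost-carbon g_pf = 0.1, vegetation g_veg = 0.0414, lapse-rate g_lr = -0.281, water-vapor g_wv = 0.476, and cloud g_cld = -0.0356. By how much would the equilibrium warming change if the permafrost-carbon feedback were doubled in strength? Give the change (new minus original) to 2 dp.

Original: g = 0.3008, ΔT = 2.8/(1−0.3008) = 4.0046 K.
With doubled permafrost-carbon: g' = 0.4008, ΔT' = 2.8/(1−0.4008) = 4.6729 K.
Change = 4.6729 − 4.0046 = 0.67 K.

0.67 K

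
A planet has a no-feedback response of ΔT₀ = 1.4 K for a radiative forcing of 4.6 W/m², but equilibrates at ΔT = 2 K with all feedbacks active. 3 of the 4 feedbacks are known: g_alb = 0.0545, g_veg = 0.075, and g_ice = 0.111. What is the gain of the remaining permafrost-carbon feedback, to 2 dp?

Amplification A = ΔT/ΔT₀ = 2/1.4 = 1.429.
Total gain g = 1 − 1/A = 1 − 1/1.429 = 0.3002.
Known gains sum to 0.0545 + 0.075 + 0.111 = 0.2405.
g_pf = 0.3002 − 0.2405 = 0.06.

0.06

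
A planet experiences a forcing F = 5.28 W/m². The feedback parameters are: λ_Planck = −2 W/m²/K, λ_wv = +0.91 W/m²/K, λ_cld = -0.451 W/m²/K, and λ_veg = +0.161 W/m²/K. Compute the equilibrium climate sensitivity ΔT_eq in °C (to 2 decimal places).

3.83 °C

Net feedback parameter λ = (−2) + (+0.91) + (-0.451) + (+0.161) = -1.38 W/m²/K.
ΔT = −F/λ = −5.28/(-1.38) = 3.83 °C.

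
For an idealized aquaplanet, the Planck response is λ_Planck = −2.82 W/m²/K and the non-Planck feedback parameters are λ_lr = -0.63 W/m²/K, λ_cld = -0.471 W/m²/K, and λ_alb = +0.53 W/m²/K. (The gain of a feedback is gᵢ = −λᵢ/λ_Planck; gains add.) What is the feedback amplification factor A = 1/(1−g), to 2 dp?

Convert to gains: g_lr = -0.63/2.82 = -0.2234; g_cld = -0.471/2.82 = -0.167; g_alb = 0.53/2.82 = 0.1879.
Total gain g = -0.2025.
A = 1/(1 + 0.2025) = 0.83.

0.83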